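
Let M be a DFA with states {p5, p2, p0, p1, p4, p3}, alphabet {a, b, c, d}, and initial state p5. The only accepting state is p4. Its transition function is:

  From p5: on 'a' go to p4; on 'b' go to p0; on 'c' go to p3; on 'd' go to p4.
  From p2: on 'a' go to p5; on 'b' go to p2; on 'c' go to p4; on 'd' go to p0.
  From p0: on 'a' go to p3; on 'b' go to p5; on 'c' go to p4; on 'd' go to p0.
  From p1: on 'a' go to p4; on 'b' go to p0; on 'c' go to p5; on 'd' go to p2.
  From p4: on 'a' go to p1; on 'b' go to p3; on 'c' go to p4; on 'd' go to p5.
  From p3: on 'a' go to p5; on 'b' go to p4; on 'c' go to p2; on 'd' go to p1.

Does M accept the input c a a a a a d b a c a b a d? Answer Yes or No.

No

Trace: p5 -c-> p3 -a-> p5 -a-> p4 -a-> p1 -a-> p4 -a-> p1 -d-> p2 -b-> p2 -a-> p5 -c-> p3 -a-> p5 -b-> p0 -a-> p3 -d-> p1
End state p1 is not accepting.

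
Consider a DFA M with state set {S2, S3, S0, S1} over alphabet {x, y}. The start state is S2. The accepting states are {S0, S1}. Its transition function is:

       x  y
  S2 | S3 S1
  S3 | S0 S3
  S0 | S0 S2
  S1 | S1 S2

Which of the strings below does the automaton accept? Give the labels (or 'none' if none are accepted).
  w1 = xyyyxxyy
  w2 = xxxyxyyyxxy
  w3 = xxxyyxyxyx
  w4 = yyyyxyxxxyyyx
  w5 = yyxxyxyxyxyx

w1, w3, w5

w1: S2 → S3 → S3 → S3 → S3 → S0 → S0 → S2 → S1  → end S1, accepted
w2: S2 → S3 → S0 → S0 → S2 → S3 → S3 → S3 → S3 → S0 → S0 → S2  → end S2, rejected
w3: S2 → S3 → S0 → S0 → S2 → S1 → S1 → S2 → S3 → S3 → S0  → end S0, accepted
w4: S2 → S1 → S2 → S1 → S2 → S3 → S3 → S0 → S0 → S0 → S2 → S1 → S2 → S3  → end S3, rejected
w5: S2 → S1 → S2 → S3 → S0 → S2 → S3 → S3 → S0 → S2 → S3 → S3 → S0  → end S0, accepted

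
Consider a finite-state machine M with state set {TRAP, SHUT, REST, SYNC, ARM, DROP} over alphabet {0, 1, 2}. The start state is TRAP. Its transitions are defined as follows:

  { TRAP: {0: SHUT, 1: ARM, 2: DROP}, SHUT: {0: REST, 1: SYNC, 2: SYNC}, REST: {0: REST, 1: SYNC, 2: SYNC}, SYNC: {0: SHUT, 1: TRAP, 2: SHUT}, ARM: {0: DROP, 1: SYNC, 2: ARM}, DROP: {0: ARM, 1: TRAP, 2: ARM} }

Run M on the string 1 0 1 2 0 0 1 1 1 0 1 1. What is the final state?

TRAP

start at TRAP
read '1': TRAP → ARM
read '0': ARM → DROP
read '1': DROP → TRAP
read '2': TRAP → DROP
read '0': DROP → ARM
read '0': ARM → DROP
read '1': DROP → TRAP
read '1': TRAP → ARM
read '1': ARM → SYNC
read '0': SYNC → SHUT
read '1': SHUT → SYNC
read '1': SYNC → TRAP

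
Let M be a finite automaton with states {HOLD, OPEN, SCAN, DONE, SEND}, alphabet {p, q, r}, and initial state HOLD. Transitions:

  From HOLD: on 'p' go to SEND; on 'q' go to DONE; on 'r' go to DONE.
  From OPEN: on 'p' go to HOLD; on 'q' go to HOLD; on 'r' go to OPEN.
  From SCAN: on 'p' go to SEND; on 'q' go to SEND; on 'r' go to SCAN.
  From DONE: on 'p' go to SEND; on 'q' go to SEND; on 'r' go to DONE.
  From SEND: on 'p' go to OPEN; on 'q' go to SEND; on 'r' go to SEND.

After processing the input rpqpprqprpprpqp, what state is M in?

SEND

start at HOLD
read 'r': HOLD → DONE
read 'p': DONE → SEND
read 'q': SEND → SEND
read 'p': SEND → OPEN
read 'p': OPEN → HOLD
read 'r': HOLD → DONE
read 'q': DONE → SEND
read 'p': SEND → OPEN
read 'r': OPEN → OPEN
read 'p': OPEN → HOLD
read 'p': HOLD → SEND
read 'r': SEND → SEND
read 'p': SEND → OPEN
read 'q': OPEN → HOLD
read 'p': HOLD → SEND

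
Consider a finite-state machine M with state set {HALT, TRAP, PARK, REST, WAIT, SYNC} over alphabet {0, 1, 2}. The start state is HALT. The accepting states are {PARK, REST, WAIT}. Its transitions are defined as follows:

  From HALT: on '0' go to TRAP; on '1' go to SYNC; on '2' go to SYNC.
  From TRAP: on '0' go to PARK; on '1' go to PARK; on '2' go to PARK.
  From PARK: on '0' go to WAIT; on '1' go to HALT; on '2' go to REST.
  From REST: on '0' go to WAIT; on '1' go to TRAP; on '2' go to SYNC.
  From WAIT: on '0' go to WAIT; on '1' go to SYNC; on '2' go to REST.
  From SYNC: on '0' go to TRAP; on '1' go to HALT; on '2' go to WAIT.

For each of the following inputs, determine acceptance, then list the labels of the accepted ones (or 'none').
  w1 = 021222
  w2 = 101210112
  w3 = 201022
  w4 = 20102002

w1:
  start at HALT
  read '0': HALT → TRAP
  read '2': TRAP → PARK
  read '1': PARK → HALT
  read '2': HALT → SYNC
  read '2': SYNC → WAIT
  read '2': WAIT → REST
  end REST, accepted
w2:
  start at HALT
  read '1': HALT → SYNC
  read '0': SYNC → TRAP
  read '1': TRAP → PARK
  read '2': PARK → REST
  read '1': REST → TRAP
  read '0': TRAP → PARK
  read '1': PARK → HALT
  read '1': HALT → SYNC
  read '2': SYNC → WAIT
  end WAIT, accepted
w3:
  start at HALT
  read '2': HALT → SYNC
  read '0': SYNC → TRAP
  read '1': TRAP → PARK
  read '0': PARK → WAIT
  read '2': WAIT → REST
  read '2': REST → SYNC
  end SYNC, rejected
w4:
  start at HALT
  read '2': HALT → SYNC
  read '0': SYNC → TRAP
  read '1': TRAP → PARK
  read '0': PARK → WAIT
  read '2': WAIT → REST
  read '0': REST → WAIT
  read '0': WAIT → WAIT
  read '2': WAIT → REST
  end REST, accepted

w1, w2, w4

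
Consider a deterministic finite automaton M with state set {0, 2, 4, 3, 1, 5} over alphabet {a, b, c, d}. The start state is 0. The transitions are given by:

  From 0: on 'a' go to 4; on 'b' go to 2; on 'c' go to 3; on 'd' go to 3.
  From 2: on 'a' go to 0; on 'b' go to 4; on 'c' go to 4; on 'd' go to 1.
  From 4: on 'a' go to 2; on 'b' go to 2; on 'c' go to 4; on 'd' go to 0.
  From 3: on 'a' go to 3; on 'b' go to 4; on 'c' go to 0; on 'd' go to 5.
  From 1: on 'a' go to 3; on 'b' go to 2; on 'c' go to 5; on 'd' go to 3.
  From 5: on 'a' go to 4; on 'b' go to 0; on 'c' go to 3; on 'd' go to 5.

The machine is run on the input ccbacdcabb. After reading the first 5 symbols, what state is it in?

0 → 3 → 0 → 2 → 0 → 3
After 5 symbols: 3.

3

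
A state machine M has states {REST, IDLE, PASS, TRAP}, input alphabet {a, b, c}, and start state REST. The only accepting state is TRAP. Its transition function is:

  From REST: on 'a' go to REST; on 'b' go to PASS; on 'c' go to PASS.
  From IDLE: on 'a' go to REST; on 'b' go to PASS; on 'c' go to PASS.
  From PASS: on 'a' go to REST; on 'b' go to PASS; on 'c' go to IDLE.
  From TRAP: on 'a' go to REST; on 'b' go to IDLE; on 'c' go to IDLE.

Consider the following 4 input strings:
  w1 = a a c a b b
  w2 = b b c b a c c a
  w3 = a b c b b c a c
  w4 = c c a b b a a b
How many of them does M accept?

0

w1:
  start at REST
  read 'a': REST → REST
  read 'a': REST → REST
  read 'c': REST → PASS
  read 'a': PASS → REST
  read 'b': REST → PASS
  read 'b': PASS → PASS
  end PASS, rejected
w2:
  start at REST
  read 'b': REST → PASS
  read 'b': PASS → PASS
  read 'c': PASS → IDLE
  read 'b': IDLE → PASS
  read 'a': PASS → REST
  read 'c': REST → PASS
  read 'c': PASS → IDLE
  read 'a': IDLE → REST
  end REST, rejected
w3:
  start at REST
  read 'a': REST → REST
  read 'b': REST → PASS
  read 'c': PASS → IDLE
  read 'b': IDLE → PASS
  read 'b': PASS → PASS
  read 'c': PASS → IDLE
  read 'a': IDLE → REST
  read 'c': REST → PASS
  end PASS, rejected
w4:
  start at REST
  read 'c': REST → PASS
  read 'c': PASS → IDLE
  read 'a': IDLE → REST
  read 'b': REST → PASS
  read 'b': PASS → PASS
  read 'a': PASS → REST
  read 'a': REST → REST
  read 'b': REST → PASS
  end PASS, rejected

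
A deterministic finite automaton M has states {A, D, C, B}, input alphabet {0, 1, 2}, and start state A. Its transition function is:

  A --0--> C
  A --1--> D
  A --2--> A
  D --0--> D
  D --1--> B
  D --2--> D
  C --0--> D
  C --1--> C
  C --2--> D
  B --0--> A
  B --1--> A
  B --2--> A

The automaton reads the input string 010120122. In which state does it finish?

A → C → C → D → B → A → C → C → D → D

D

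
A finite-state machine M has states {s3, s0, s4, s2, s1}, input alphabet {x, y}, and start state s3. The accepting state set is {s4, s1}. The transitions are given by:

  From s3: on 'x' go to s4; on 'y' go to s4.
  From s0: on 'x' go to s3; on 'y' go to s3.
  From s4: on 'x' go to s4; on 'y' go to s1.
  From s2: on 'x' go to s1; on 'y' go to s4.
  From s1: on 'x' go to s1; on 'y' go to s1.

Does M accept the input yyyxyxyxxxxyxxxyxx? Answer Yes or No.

Yes

Trace: s3 -y-> s4 -y-> s1 -y-> s1 -x-> s1 -y-> s1 -x-> s1 -y-> s1 -x-> s1 -x-> s1 -x-> s1 -x-> s1 -y-> s1 -x-> s1 -x-> s1 -x-> s1 -y-> s1 -x-> s1 -x-> s1
End state s1 is accepting.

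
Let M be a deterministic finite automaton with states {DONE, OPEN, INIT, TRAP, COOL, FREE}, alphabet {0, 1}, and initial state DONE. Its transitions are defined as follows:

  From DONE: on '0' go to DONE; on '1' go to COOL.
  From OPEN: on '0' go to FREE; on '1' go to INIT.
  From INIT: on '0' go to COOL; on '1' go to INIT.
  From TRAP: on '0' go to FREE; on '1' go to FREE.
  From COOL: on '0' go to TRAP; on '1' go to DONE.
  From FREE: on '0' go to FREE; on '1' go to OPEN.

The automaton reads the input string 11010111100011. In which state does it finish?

Trace: DONE -1-> COOL -1-> DONE -0-> DONE -1-> COOL -0-> TRAP -1-> FREE -1-> OPEN -1-> INIT -1-> INIT -0-> COOL -0-> TRAP -0-> FREE -1-> OPEN -1-> INIT

INIT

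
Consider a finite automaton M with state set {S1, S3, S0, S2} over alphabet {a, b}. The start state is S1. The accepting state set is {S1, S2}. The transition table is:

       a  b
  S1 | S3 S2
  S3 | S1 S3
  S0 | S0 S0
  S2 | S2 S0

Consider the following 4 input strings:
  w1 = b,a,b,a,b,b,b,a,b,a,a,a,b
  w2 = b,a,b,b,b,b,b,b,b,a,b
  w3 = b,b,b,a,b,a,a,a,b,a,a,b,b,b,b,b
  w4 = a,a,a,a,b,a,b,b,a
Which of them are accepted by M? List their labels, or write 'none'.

none

w1:
  start at S1
  read 'b': S1 → S2
  read 'a': S2 → S2
  read 'b': S2 → S0
  read 'a': S0 → S0
  read 'b': S0 → S0
  read 'b': S0 → S0
  read 'b': S0 → S0
  read 'a': S0 → S0
  read 'b': S0 → S0
  read 'a': S0 → S0
  read 'a': S0 → S0
  read 'a': S0 → S0
  read 'b': S0 → S0
  end S0, rejected
w2:
  start at S1
  read 'b': S1 → S2
  read 'a': S2 → S2
  read 'b': S2 → S0
  read 'b': S0 → S0
  read 'b': S0 → S0
  read 'b': S0 → S0
  read 'b': S0 → S0
  read 'b': S0 → S0
  read 'b': S0 → S0
  read 'a': S0 → S0
  read 'b': S0 → S0
  end S0, rejected
w3:
  start at S1
  read 'b': S1 → S2
  read 'b': S2 → S0
  read 'b': S0 → S0
  read 'a': S0 → S0
  read 'b': S0 → S0
  read 'a': S0 → S0
  read 'a': S0 → S0
  read 'a': S0 → S0
  read 'b': S0 → S0
  read 'a': S0 → S0
  read 'a': S0 → S0
  read 'b': S0 → S0
  read 'b': S0 → S0
  read 'b': S0 → S0
  read 'b': S0 → S0
  read 'b': S0 → S0
  end S0, rejected
w4:
  start at S1
  read 'a': S1 → S3
  read 'a': S3 → S1
  read 'a': S1 → S3
  read 'a': S3 → S1
  read 'b': S1 → S2
  read 'a': S2 → S2
  read 'b': S2 → S0
  read 'b': S0 → S0
  read 'a': S0 → S0
  end S0, rejected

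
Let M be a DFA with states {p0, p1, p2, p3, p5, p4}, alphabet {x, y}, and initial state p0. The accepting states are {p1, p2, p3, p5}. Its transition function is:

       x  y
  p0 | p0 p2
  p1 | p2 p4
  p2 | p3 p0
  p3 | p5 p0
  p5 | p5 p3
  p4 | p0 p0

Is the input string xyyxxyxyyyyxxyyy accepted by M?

Yes

start at p0
read 'x': p0 → p0
read 'y': p0 → p2
read 'y': p2 → p0
read 'x': p0 → p0
read 'x': p0 → p0
read 'y': p0 → p2
read 'x': p2 → p3
read 'y': p3 → p0
read 'y': p0 → p2
read 'y': p2 → p0
read 'y': p0 → p2
read 'x': p2 → p3
read 'x': p3 → p5
read 'y': p5 → p3
read 'y': p3 → p0
read 'y': p0 → p2
End state p2 is accepting.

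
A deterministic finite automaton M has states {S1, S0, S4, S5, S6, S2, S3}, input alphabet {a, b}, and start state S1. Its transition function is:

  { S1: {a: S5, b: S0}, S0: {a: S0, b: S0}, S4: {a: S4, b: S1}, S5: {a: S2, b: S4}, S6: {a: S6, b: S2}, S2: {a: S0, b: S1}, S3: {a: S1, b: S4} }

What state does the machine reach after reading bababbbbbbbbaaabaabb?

start at S1
read 'b': S1 → S0
read 'a': S0 → S0
read 'b': S0 → S0
read 'a': S0 → S0
read 'b': S0 → S0
read 'b': S0 → S0
read 'b': S0 → S0
read 'b': S0 → S0
read 'b': S0 → S0
read 'b': S0 → S0
read 'b': S0 → S0
read 'b': S0 → S0
read 'a': S0 → S0
read 'a': S0 → S0
read 'a': S0 → S0
read 'b': S0 → S0
read 'a': S0 → S0
read 'a': S0 → S0
read 'b': S0 → S0
read 'b': S0 → S0

S0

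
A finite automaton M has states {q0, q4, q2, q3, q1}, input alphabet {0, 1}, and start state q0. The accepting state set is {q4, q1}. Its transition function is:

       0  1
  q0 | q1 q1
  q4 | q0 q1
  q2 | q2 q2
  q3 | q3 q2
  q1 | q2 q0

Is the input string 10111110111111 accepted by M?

No

start at q0
read '1': q0 → q1
read '0': q1 → q2
read '1': q2 → q2
read '1': q2 → q2
read '1': q2 → q2
read '1': q2 → q2
read '1': q2 → q2
read '0': q2 → q2
read '1': q2 → q2
read '1': q2 → q2
read '1': q2 → q2
read '1': q2 → q2
read '1': q2 → q2
read '1': q2 → q2
End state q2 is not accepting.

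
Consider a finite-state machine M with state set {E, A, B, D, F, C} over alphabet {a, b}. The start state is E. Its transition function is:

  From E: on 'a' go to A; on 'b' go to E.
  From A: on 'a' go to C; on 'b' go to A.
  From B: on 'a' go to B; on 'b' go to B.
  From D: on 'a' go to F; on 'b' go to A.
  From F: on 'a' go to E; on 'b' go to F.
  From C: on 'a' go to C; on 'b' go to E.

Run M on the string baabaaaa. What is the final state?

C

start at E
read 'b': E → E
read 'a': E → A
read 'a': A → C
read 'b': C → E
read 'a': E → A
read 'a': A → C
read 'a': C → C
read 'a': C → C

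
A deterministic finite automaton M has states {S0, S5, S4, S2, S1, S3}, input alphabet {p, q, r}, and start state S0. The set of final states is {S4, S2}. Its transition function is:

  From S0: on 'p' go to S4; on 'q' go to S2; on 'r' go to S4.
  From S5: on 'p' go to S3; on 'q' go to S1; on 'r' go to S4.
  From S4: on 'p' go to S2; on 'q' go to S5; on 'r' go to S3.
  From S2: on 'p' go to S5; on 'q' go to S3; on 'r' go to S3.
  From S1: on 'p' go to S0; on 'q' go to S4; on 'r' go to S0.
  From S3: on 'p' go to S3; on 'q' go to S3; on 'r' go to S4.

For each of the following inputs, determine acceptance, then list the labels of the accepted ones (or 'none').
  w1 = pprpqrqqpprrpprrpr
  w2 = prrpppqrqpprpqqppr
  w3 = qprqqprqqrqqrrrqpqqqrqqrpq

w1:
  start at S0
  read 'p': S0 → S4
  read 'p': S4 → S2
  read 'r': S2 → S3
  read 'p': S3 → S3
  read 'q': S3 → S3
  read 'r': S3 → S4
  read 'q': S4 → S5
  read 'q': S5 → S1
  read 'p': S1 → S0
  read 'p': S0 → S4
  read 'r': S4 → S3
  read 'r': S3 → S4
  read 'p': S4 → S2
  read 'p': S2 → S5
  read 'r': S5 → S4
  read 'r': S4 → S3
  read 'p': S3 → S3
  read 'r': S3 → S4
  end S4, accepted
w2:
  start at S0
  read 'p': S0 → S4
  read 'r': S4 → S3
  read 'r': S3 → S4
  read 'p': S4 → S2
  read 'p': S2 → S5
  read 'p': S5 → S3
  read 'q': S3 → S3
  read 'r': S3 → S4
  read 'q': S4 → S5
  read 'p': S5 → S3
  read 'p': S3 → S3
  read 'r': S3 → S4
  read 'p': S4 → S2
  read 'q': S2 → S3
  read 'q': S3 → S3
  read 'p': S3 → S3
  read 'p': S3 → S3
  read 'r': S3 → S4
  end S4, accepted
w3:
  start at S0
  read 'q': S0 → S2
  read 'p': S2 → S5
  read 'r': S5 → S4
  read 'q': S4 → S5
  read 'q': S5 → S1
  read 'p': S1 → S0
  read 'r': S0 → S4
  read 'q': S4 → S5
  read 'q': S5 → S1
  read 'r': S1 → S0
  read 'q': S0 → S2
  read 'q': S2 → S3
  read 'r': S3 → S4
  read 'r': S4 → S3
  read 'r': S3 → S4
  read 'q': S4 → S5
  read 'p': S5 → S3
  read 'q': S3 → S3
  read 'q': S3 → S3
  read 'q': S3 → S3
  read 'r': S3 → S4
  read 'q': S4 → S5
  read 'q': S5 → S1
  read 'r': S1 → S0
  read 'p': S0 → S4
  read 'q': S4 → S5
  end S5, rejected

w1, w2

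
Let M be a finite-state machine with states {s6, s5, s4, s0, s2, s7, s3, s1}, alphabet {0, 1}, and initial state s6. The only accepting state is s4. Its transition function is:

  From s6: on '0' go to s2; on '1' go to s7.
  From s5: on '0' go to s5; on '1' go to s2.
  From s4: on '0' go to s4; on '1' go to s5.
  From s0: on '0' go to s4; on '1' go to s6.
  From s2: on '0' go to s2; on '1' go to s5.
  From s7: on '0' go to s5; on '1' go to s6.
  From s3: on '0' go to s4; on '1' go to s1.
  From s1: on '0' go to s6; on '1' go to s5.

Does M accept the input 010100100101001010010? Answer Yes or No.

s6 → s2 → s5 → s5 → s2 → s2 → s2 → s5 → s5 → s5 → s2 → s2 → s5 → s5 → s5 → s2 → s2 → s5 → s5 → s5 → s2 → s2
End state s2 is not accepting.

No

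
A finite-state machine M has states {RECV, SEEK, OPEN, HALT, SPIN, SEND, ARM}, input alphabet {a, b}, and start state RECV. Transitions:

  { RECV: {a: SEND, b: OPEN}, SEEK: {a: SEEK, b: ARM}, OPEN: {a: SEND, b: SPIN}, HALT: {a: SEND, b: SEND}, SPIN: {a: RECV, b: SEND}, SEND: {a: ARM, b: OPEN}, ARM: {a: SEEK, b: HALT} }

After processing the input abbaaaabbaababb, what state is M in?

start at RECV
read 'a': RECV → SEND
read 'b': SEND → OPEN
read 'b': OPEN → SPIN
read 'a': SPIN → RECV
read 'a': RECV → SEND
read 'a': SEND → ARM
read 'a': ARM → SEEK
read 'b': SEEK → ARM
read 'b': ARM → HALT
read 'a': HALT → SEND
read 'a': SEND → ARM
read 'b': ARM → HALT
read 'a': HALT → SEND
read 'b': SEND → OPEN
read 'b': OPEN → SPIN

SPIN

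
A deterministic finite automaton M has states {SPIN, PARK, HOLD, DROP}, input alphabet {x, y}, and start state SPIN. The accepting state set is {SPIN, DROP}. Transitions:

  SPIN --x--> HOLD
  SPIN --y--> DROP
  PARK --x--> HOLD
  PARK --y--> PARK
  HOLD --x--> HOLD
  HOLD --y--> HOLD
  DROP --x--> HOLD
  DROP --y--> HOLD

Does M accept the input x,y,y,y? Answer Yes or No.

No

start at SPIN
read 'x': SPIN → HOLD
read 'y': HOLD → HOLD
read 'y': HOLD → HOLD
read 'y': HOLD → HOLD
End state HOLD is not accepting.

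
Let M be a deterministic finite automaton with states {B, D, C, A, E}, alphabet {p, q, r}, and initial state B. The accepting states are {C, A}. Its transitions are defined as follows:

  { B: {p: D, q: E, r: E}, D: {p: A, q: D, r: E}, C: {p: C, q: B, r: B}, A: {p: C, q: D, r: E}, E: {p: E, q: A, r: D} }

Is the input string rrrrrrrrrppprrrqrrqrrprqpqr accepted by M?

start at B
read 'r': B → E
read 'r': E → D
read 'r': D → E
read 'r': E → D
read 'r': D → E
read 'r': E → D
read 'r': D → E
read 'r': E → D
read 'r': D → E
read 'p': E → E
read 'p': E → E
read 'p': E → E
read 'r': E → D
read 'r': D → E
read 'r': E → D
read 'q': D → D
read 'r': D → E
read 'r': E → D
read 'q': D → D
read 'r': D → E
read 'r': E → D
read 'p': D → A
read 'r': A → E
read 'q': E → A
read 'p': A → C
read 'q': C → B
read 'r': B → E
End state E is not accepting.

No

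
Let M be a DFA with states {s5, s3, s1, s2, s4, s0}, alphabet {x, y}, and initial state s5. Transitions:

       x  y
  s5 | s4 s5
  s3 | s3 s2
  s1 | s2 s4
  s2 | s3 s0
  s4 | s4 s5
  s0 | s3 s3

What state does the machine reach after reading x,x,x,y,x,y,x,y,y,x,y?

s5

s5 → s4 → s4 → s4 → s5 → s4 → s5 → s4 → s5 → s5 → s4 → s5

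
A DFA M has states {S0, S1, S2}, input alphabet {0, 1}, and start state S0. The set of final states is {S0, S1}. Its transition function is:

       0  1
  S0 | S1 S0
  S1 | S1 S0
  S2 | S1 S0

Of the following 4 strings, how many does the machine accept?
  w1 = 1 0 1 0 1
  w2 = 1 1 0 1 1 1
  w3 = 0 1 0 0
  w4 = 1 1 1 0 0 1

4

w1: S0 → S0 → S1 → S0 → S1 → S0  → end S0, accepted
w2: S0 → S0 → S0 → S1 → S0 → S0 → S0  → end S0, accepted
w3: S0 → S1 → S0 → S1 → S1  → end S1, accepted
w4: S0 → S0 → S0 → S0 → S1 → S1 → S0  → end S0, accepted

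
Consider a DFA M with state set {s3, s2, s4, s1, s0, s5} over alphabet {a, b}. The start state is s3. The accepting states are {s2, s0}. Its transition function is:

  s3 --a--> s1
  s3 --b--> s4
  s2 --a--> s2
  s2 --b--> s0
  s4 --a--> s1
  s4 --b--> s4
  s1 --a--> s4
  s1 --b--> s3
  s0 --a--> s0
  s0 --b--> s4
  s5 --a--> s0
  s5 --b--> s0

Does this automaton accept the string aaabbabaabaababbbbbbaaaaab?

No

start at s3
read 'a': s3 → s1
read 'a': s1 → s4
read 'a': s4 → s1
read 'b': s1 → s3
read 'b': s3 → s4
read 'a': s4 → s1
read 'b': s1 → s3
read 'a': s3 → s1
read 'a': s1 → s4
read 'b': s4 → s4
read 'a': s4 → s1
read 'a': s1 → s4
read 'b': s4 → s4
read 'a': s4 → s1
read 'b': s1 → s3
read 'b': s3 → s4
read 'b': s4 → s4
read 'b': s4 → s4
read 'b': s4 → s4
read 'b': s4 → s4
read 'a': s4 → s1
read 'a': s1 → s4
read 'a': s4 → s1
read 'a': s1 → s4
read 'a': s4 → s1
read 'b': s1 → s3
End state s3 is not accepting.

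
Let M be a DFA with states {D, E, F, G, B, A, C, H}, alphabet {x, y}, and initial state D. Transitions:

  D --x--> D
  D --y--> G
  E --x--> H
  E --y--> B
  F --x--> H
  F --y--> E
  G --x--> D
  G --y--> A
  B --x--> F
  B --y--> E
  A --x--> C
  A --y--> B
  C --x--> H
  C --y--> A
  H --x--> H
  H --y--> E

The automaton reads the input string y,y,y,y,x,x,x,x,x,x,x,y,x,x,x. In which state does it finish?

H

D → G → A → B → E → H → H → H → H → H → H → H → E → H → H → H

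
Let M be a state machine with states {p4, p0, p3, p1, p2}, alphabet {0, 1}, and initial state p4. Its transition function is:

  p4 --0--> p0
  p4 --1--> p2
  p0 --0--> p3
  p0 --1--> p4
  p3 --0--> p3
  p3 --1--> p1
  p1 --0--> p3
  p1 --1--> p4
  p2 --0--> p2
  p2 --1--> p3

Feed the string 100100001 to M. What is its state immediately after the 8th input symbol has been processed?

p4 → p2 → p2 → p2 → p3 → p3 → p3 → p3 → p3
After 8 symbols: p3.

p3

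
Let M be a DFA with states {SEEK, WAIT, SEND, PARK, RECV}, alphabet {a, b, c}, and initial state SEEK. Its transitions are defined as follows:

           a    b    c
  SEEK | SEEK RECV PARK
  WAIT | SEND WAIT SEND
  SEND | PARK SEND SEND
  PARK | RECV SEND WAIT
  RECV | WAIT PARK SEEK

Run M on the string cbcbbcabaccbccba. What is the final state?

start at SEEK
read 'c': SEEK → PARK
read 'b': PARK → SEND
read 'c': SEND → SEND
read 'b': SEND → SEND
read 'b': SEND → SEND
read 'c': SEND → SEND
read 'a': SEND → PARK
read 'b': PARK → SEND
read 'a': SEND → PARK
read 'c': PARK → WAIT
read 'c': WAIT → SEND
read 'b': SEND → SEND
read 'c': SEND → SEND
read 'c': SEND → SEND
read 'b': SEND → SEND
read 'a': SEND → PARK

PARK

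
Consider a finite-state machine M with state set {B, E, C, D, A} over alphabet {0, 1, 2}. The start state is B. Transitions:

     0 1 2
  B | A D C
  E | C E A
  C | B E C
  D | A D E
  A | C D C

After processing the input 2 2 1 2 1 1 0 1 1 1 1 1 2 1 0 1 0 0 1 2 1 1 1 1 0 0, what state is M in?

start at B
read '2': B → C
read '2': C → C
read '1': C → E
read '2': E → A
read '1': A → D
read '1': D → D
read '0': D → A
read '1': A → D
read '1': D → D
read '1': D → D
read '1': D → D
read '1': D → D
read '2': D → E
read '1': E → E
read '0': E → C
read '1': C → E
read '0': E → C
read '0': C → B
read '1': B → D
read '2': D → E
read '1': E → E
read '1': E → E
read '1': E → E
read '1': E → E
read '0': E → C
read '0': C → B

B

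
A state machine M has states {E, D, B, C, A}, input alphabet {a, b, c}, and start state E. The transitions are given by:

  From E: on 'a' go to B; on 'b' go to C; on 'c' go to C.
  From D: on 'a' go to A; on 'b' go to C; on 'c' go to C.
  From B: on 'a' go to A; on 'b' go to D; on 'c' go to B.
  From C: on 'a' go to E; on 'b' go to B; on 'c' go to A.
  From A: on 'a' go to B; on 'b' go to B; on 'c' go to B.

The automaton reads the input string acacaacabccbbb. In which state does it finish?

B

start at E
read 'a': E → B
read 'c': B → B
read 'a': B → A
read 'c': A → B
read 'a': B → A
read 'a': A → B
read 'c': B → B
read 'a': B → A
read 'b': A → B
read 'c': B → B
read 'c': B → B
read 'b': B → D
read 'b': D → C
read 'b': C → B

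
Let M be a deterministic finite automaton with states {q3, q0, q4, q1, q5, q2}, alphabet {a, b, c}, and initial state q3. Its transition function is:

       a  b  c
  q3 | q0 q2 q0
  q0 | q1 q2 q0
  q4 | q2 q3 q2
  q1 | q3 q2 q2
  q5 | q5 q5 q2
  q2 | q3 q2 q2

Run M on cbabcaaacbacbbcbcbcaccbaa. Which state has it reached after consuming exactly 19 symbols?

Trace: q3 -c-> q0 -b-> q2 -a-> q3 -b-> q2 -c-> q2 -a-> q3 -a-> q0 -a-> q1 -c-> q2 -b-> q2 -a-> q3 -c-> q0 -b-> q2 -b-> q2 -c-> q2 -b-> q2 -c-> q2 -b-> q2 -c-> q2
After 19 symbols: q2.

q2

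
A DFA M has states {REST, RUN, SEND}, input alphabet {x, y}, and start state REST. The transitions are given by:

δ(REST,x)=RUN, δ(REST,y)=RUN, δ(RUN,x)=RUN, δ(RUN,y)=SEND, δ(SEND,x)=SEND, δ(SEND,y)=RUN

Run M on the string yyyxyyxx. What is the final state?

start at REST
read 'y': REST → RUN
read 'y': RUN → SEND
read 'y': SEND → RUN
read 'x': RUN → RUN
read 'y': RUN → SEND
read 'y': SEND → RUN
read 'x': RUN → RUN
read 'x': RUN → RUN

RUN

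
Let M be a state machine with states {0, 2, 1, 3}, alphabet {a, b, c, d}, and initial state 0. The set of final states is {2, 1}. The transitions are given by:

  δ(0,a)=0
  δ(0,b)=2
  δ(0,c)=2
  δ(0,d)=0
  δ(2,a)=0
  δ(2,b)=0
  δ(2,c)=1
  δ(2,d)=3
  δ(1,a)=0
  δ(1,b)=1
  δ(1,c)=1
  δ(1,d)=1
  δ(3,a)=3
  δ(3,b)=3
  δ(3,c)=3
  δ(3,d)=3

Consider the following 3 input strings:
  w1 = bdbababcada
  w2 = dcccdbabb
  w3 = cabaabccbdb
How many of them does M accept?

w1:
  start at 0
  read 'b': 0 → 2
  read 'd': 2 → 3
  read 'b': 3 → 3
  read 'a': 3 → 3
  read 'b': 3 → 3
  read 'a': 3 → 3
  read 'b': 3 → 3
  read 'c': 3 → 3
  read 'a': 3 → 3
  read 'd': 3 → 3
  read 'a': 3 → 3
  end 3, rejected
w2:
  start at 0
  read 'd': 0 → 0
  read 'c': 0 → 2
  read 'c': 2 → 1
  read 'c': 1 → 1
  read 'd': 1 → 1
  read 'b': 1 → 1
  read 'a': 1 → 0
  read 'b': 0 → 2
  read 'b': 2 → 0
  end 0, rejected
w3:
  start at 0
  read 'c': 0 → 2
  read 'a': 2 → 0
  read 'b': 0 → 2
  read 'a': 2 → 0
  read 'a': 0 → 0
  read 'b': 0 → 2
  read 'c': 2 → 1
  read 'c': 1 → 1
  read 'b': 1 → 1
  read 'd': 1 → 1
  read 'b': 1 → 1
  end 1, accepted

1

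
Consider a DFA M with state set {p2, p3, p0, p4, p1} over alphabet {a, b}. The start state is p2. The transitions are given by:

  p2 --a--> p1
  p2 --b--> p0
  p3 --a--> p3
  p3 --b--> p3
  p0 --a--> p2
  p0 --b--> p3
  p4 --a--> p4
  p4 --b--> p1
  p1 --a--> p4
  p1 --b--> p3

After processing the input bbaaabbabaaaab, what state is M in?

start at p2
read 'b': p2 → p0
read 'b': p0 → p3
read 'a': p3 → p3
read 'a': p3 → p3
read 'a': p3 → p3
read 'b': p3 → p3
read 'b': p3 → p3
read 'a': p3 → p3
read 'b': p3 → p3
read 'a': p3 → p3
read 'a': p3 → p3
read 'a': p3 → p3
read 'a': p3 → p3
read 'b': p3 → p3

p3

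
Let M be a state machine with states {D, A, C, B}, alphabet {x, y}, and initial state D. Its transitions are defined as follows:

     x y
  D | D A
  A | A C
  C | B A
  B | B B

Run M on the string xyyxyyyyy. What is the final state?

B

Trace: D -x-> D -y-> A -y-> C -x-> B -y-> B -y-> B -y-> B -y-> B -y-> B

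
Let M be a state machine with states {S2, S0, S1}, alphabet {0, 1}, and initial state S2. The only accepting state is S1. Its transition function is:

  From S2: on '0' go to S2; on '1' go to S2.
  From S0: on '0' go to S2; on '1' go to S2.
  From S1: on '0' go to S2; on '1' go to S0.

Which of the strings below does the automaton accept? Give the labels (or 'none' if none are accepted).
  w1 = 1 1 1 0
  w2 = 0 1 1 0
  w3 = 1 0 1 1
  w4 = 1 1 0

none

w1: Trace: S2 -1-> S2 -1-> S2 -1-> S2 -0-> S2  → end S2, rejected
w2: Trace: S2 -0-> S2 -1-> S2 -1-> S2 -0-> S2  → end S2, rejected
w3: Trace: S2 -1-> S2 -0-> S2 -1-> S2 -1-> S2  → end S2, rejected
w4: Trace: S2 -1-> S2 -1-> S2 -0-> S2  → end S2, rejected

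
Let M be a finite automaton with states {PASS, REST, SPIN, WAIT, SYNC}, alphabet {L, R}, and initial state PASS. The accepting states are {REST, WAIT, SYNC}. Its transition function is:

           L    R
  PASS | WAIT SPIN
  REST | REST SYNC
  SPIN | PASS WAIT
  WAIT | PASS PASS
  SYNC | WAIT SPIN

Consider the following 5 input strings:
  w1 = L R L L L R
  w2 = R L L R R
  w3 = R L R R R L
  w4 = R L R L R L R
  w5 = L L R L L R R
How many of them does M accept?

1

w1: PASS → WAIT → PASS → WAIT → PASS → WAIT → PASS  → end PASS, rejected
w2: PASS → SPIN → PASS → WAIT → PASS → SPIN  → end SPIN, rejected
w3: PASS → SPIN → PASS → SPIN → WAIT → PASS → WAIT  → end WAIT, accepted
w4: PASS → SPIN → PASS → SPIN → PASS → SPIN → PASS → SPIN  → end SPIN, rejected
w5: PASS → WAIT → PASS → SPIN → PASS → WAIT → PASS → SPIN  → end SPIN, rejected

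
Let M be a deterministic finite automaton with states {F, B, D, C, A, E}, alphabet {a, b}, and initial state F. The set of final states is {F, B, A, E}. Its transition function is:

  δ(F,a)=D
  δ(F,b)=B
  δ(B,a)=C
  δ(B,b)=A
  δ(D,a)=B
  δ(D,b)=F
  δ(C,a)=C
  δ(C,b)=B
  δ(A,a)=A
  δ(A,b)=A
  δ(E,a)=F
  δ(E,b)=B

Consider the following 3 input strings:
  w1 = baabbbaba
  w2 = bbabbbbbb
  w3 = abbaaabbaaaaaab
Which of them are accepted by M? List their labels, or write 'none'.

w1:
  start at F
  read 'b': F → B
  read 'a': B → C
  read 'a': C → C
  read 'b': C → B
  read 'b': B → A
  read 'b': A → A
  read 'a': A → A
  read 'b': A → A
  read 'a': A → A
  end A, accepted
w2:
  start at F
  read 'b': F → B
  read 'b': B → A
  read 'a': A → A
  read 'b': A → A
  read 'b': A → A
  read 'b': A → A
  read 'b': A → A
  read 'b': A → A
  read 'b': A → A
  end A, accepted
w3:
  start at F
  read 'a': F → D
  read 'b': D → F
  read 'b': F → B
  read 'a': B → C
  read 'a': C → C
  read 'a': C → C
  read 'b': C → B
  read 'b': B → A
  read 'a': A → A
  read 'a': A → A
  read 'a': A → A
  read 'a': A → A
  read 'a': A → A
  read 'a': A → A
  read 'b': A → A
  end A, accepted

w1, w2, w3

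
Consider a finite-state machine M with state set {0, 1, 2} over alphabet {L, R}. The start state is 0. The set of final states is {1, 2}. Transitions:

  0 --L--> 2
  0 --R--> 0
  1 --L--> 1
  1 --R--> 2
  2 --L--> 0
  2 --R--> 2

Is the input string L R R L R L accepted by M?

Yes

start at 0
read 'L': 0 → 2
read 'R': 2 → 2
read 'R': 2 → 2
read 'L': 2 → 0
read 'R': 0 → 0
read 'L': 0 → 2
End state 2 is accepting.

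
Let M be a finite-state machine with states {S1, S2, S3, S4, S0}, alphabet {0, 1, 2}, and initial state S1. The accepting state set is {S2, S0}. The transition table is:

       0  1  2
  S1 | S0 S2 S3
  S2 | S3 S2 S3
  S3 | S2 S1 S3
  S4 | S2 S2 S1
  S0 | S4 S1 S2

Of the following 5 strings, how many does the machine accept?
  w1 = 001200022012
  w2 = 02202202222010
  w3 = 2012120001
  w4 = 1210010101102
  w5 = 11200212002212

1

w1: Trace: S1 -0-> S0 -0-> S4 -1-> S2 -2-> S3 -0-> S2 -0-> S3 -0-> S2 -2-> S3 -2-> S3 -0-> S2 -1-> S2 -2-> S3  → end S3, rejected
w2: Trace: S1 -0-> S0 -2-> S2 -2-> S3 -0-> S2 -2-> S3 -2-> S3 -0-> S2 -2-> S3 -2-> S3 -2-> S3 -2-> S3 -0-> S2 -1-> S2 -0-> S3  → end S3, rejected
w3: Trace: S1 -2-> S3 -0-> S2 -1-> S2 -2-> S3 -1-> S1 -2-> S3 -0-> S2 -0-> S3 -0-> S2 -1-> S2  → end S2, accepted
w4: Trace: S1 -1-> S2 -2-> S3 -1-> S1 -0-> S0 -0-> S4 -1-> S2 -0-> S3 -1-> S1 -0-> S0 -1-> S1 -1-> S2 -0-> S3 -2-> S3  → end S3, rejected
w5: Trace: S1 -1-> S2 -1-> S2 -2-> S3 -0-> S2 -0-> S3 -2-> S3 -1-> S1 -2-> S3 -0-> S2 -0-> S3 -2-> S3 -2-> S3 -1-> S1 -2-> S3  → end S3, rejected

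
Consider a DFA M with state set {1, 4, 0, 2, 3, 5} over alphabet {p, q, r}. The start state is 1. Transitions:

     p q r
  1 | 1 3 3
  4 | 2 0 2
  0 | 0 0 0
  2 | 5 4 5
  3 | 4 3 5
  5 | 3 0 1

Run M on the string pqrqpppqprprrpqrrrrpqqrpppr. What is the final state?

Trace: 1 -p-> 1 -q-> 3 -r-> 5 -q-> 0 -p-> 0 -p-> 0 -p-> 0 -q-> 0 -p-> 0 -r-> 0 -p-> 0 -r-> 0 -r-> 0 -p-> 0 -q-> 0 -r-> 0 -r-> 0 -r-> 0 -r-> 0 -p-> 0 -q-> 0 -q-> 0 -r-> 0 -p-> 0 -p-> 0 -p-> 0 -r-> 0

0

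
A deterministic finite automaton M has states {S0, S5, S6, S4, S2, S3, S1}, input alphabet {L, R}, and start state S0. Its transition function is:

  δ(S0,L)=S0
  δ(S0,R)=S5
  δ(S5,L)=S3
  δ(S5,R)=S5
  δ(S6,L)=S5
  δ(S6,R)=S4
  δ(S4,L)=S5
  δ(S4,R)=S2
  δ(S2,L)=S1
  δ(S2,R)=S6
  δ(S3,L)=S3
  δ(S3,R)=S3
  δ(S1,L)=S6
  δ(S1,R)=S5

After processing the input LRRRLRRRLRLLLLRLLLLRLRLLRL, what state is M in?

Trace: S0 -L-> S0 -R-> S5 -R-> S5 -R-> S5 -L-> S3 -R-> S3 -R-> S3 -R-> S3 -L-> S3 -R-> S3 -L-> S3 -L-> S3 -L-> S3 -L-> S3 -R-> S3 -L-> S3 -L-> S3 -L-> S3 -L-> S3 -R-> S3 -L-> S3 -R-> S3 -L-> S3 -L-> S3 -R-> S3 -L-> S3

S3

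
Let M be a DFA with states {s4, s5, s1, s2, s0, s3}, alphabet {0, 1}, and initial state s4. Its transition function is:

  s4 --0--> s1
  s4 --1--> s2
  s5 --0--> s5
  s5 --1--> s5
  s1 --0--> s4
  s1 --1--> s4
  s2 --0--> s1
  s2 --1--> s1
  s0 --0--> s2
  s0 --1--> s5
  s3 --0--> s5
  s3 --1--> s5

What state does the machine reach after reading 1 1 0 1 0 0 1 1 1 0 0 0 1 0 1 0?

Trace: s4 -1-> s2 -1-> s1 -0-> s4 -1-> s2 -0-> s1 -0-> s4 -1-> s2 -1-> s1 -1-> s4 -0-> s1 -0-> s4 -0-> s1 -1-> s4 -0-> s1 -1-> s4 -0-> s1

s1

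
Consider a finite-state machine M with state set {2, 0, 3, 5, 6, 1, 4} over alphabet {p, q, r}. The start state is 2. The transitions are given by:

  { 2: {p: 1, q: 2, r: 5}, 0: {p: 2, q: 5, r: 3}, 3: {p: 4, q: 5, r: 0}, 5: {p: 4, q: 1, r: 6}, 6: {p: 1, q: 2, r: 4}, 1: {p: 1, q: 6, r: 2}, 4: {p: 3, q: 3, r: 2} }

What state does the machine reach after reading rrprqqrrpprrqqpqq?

2

2 → 5 → 6 → 1 → 2 → 2 → 2 → 5 → 6 → 1 → 1 → 2 → 5 → 1 → 6 → 1 → 6 → 2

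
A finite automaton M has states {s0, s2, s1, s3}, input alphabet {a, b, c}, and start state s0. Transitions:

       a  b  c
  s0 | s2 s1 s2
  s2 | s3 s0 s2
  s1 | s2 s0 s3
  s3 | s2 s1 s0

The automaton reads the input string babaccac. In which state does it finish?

Trace: s0 -b-> s1 -a-> s2 -b-> s0 -a-> s2 -c-> s2 -c-> s2 -a-> s3 -c-> s0

s0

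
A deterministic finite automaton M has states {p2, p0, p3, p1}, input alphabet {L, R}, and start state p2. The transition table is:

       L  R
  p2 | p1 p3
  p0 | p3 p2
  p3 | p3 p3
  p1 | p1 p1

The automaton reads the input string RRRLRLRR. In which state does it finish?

Trace: p2 -R-> p3 -R-> p3 -R-> p3 -L-> p3 -R-> p3 -L-> p3 -R-> p3 -R-> p3

p3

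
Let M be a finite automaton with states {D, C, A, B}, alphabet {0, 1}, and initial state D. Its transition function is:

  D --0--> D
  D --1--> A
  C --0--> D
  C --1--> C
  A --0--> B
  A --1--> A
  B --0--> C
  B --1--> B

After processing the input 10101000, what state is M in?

D

D → A → B → B → C → C → D → D → D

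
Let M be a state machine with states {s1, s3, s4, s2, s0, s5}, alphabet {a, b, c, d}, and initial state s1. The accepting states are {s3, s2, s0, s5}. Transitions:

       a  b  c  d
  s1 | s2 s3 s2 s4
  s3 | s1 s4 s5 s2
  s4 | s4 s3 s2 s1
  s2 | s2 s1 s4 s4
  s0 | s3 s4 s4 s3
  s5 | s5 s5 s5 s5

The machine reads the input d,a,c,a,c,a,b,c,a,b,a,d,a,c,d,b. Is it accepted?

Yes

s1 → s4 → s4 → s2 → s2 → s4 → s4 → s3 → s5 → s5 → s5 → s5 → s5 → s5 → s5 → s5 → s5
End state s5 is accepting.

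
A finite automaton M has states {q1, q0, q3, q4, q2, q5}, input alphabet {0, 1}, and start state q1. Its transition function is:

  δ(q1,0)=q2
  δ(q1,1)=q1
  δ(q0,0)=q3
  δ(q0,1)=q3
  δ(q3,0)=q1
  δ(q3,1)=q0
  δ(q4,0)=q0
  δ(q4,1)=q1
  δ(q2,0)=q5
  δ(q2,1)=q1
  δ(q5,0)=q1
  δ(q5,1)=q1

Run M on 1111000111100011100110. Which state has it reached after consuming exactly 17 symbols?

q1 → q1 → q1 → q1 → q1 → q2 → q5 → q1 → q1 → q1 → q1 → q1 → q2 → q5 → q1 → q1 → q1 → q1
After 17 symbols: q1.

q1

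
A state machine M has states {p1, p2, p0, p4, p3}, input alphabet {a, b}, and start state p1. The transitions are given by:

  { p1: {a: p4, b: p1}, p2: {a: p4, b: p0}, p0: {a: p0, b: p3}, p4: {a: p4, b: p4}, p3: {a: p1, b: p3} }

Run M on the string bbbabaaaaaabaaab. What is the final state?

p4

p1 → p1 → p1 → p1 → p4 → p4 → p4 → p4 → p4 → p4 → p4 → p4 → p4 → p4 → p4 → p4 → p4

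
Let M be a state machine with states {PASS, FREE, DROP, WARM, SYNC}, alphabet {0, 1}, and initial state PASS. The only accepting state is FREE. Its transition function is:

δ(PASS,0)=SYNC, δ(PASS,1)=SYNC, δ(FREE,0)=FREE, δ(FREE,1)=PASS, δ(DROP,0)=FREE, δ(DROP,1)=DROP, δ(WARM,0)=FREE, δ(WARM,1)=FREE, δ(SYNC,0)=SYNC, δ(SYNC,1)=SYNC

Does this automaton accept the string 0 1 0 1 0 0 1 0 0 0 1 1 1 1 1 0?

PASS → SYNC → SYNC → SYNC → SYNC → SYNC → SYNC → SYNC → SYNC → SYNC → SYNC → SYNC → SYNC → SYNC → SYNC → SYNC → SYNC
End state SYNC is not accepting.

No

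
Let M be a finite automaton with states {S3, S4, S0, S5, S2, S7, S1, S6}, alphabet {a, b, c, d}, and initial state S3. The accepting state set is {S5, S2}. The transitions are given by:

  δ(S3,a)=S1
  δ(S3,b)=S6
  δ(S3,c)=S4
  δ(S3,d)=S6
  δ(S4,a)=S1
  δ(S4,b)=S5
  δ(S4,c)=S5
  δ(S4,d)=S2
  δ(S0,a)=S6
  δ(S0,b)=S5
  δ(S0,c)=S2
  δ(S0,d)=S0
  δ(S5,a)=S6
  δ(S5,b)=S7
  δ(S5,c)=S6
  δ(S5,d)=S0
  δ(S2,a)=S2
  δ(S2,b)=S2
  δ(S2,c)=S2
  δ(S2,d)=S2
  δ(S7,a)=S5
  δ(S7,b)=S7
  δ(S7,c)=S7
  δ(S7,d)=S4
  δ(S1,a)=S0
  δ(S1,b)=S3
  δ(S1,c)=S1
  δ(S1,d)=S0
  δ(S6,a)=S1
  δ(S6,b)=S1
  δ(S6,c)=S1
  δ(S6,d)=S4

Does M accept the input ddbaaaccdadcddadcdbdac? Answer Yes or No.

Yes

start at S3
read 'd': S3 → S6
read 'd': S6 → S4
read 'b': S4 → S5
read 'a': S5 → S6
read 'a': S6 → S1
read 'a': S1 → S0
read 'c': S0 → S2
read 'c': S2 → S2
read 'd': S2 → S2
read 'a': S2 → S2
read 'd': S2 → S2
read 'c': S2 → S2
read 'd': S2 → S2
read 'd': S2 → S2
read 'a': S2 → S2
read 'd': S2 → S2
read 'c': S2 → S2
read 'd': S2 → S2
read 'b': S2 → S2
read 'd': S2 → S2
read 'a': S2 → S2
read 'c': S2 → S2
End state S2 is accepting.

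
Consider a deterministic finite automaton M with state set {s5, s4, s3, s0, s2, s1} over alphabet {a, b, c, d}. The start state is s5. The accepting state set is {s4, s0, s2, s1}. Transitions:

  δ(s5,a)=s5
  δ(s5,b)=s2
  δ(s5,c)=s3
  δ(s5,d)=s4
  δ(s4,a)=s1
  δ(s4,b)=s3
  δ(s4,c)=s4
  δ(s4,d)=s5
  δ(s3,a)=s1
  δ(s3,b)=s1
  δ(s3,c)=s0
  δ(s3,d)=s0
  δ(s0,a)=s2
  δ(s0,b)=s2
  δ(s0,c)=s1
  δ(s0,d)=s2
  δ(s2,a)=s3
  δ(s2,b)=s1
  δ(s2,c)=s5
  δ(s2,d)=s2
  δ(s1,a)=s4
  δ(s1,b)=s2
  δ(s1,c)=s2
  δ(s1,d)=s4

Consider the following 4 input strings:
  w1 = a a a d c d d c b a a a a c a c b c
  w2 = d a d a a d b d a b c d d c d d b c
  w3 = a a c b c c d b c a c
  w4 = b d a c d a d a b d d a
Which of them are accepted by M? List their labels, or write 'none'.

w1:
  start at s5
  read 'a': s5 → s5
  read 'a': s5 → s5
  read 'a': s5 → s5
  read 'd': s5 → s4
  read 'c': s4 → s4
  read 'd': s4 → s5
  read 'd': s5 → s4
  read 'c': s4 → s4
  read 'b': s4 → s3
  read 'a': s3 → s1
  read 'a': s1 → s4
  read 'a': s4 → s1
  read 'a': s1 → s4
  read 'c': s4 → s4
  read 'a': s4 → s1
  read 'c': s1 → s2
  read 'b': s2 → s1
  read 'c': s1 → s2
  end s2, accepted
w2:
  start at s5
  read 'd': s5 → s4
  read 'a': s4 → s1
  read 'd': s1 → s4
  read 'a': s4 → s1
  read 'a': s1 → s4
  read 'd': s4 → s5
  read 'b': s5 → s2
  read 'd': s2 → s2
  read 'a': s2 → s3
  read 'b': s3 → s1
  read 'c': s1 → s2
  read 'd': s2 → s2
  read 'd': s2 → s2
  read 'c': s2 → s5
  read 'd': s5 → s4
  read 'd': s4 → s5
  read 'b': s5 → s2
  read 'c': s2 → s5
  end s5, rejected
w3:
  start at s5
  read 'a': s5 → s5
  read 'a': s5 → s5
  read 'c': s5 → s3
  read 'b': s3 → s1
  read 'c': s1 → s2
  read 'c': s2 → s5
  read 'd': s5 → s4
  read 'b': s4 → s3
  read 'c': s3 → s0
  read 'a': s0 → s2
  read 'c': s2 → s5
  end s5, rejected
w4:
  start at s5
  read 'b': s5 → s2
  read 'd': s2 → s2
  read 'a': s2 → s3
  read 'c': s3 → s0
  read 'd': s0 → s2
  read 'a': s2 → s3
  read 'd': s3 → s0
  read 'a': s0 → s2
  read 'b': s2 → s1
  read 'd': s1 → s4
  read 'd': s4 → s5
  read 'a': s5 → s5
  end s5, rejected

w1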